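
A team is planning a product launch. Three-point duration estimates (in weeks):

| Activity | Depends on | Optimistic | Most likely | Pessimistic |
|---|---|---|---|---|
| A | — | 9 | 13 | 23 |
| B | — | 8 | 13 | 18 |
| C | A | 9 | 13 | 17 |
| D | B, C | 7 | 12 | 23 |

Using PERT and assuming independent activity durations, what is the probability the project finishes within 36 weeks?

te_A = (9 + 4·13 + 23)/6 = 84/6 = 14; σ²_A = ((23−9)/6)² = 5.444
te_B = (8 + 4·13 + 18)/6 = 78/6 = 13; σ²_B = ((18−8)/6)² = 2.778
te_C = (9 + 4·13 + 17)/6 = 78/6 = 13; σ²_C = ((17−9)/6)² = 1.778
te_D = (7 + 4·12 + 23)/6 = 78/6 = 13; σ²_D = ((23−7)/6)² = 7.111

Forward pass:
ES_A = 0; EF_A = 14
ES_B = 0; EF_B = 13
ES_C = 14; EF_C = 14+13 = 27
ES_D = max(EF_B=13, EF_C=27) = 27; EF_D = 27+13 = 40
Expected project duration μ = 40 weeks. Critical path: A → C → D.

Variance along critical path = 5.444 + 1.778 + 7.111 = 14.333; σ = √14.333 = 3.786 weeks.
Z = (36 − 40) / 3.786 = -1.057
P(T ≤ 36) = Φ(-1.057) ≈ 0.145

0.145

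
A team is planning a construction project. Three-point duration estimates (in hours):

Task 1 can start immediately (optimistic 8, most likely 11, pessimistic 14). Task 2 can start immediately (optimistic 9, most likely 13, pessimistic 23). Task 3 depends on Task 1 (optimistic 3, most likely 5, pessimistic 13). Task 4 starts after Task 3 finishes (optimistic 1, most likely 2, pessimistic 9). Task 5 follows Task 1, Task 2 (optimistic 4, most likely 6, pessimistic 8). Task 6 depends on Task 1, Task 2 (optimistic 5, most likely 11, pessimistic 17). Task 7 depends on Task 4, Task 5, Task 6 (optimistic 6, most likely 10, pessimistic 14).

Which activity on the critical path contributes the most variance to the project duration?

Task 2

te_Task 1 = (8 + 4·11 + 14)/6 = 66/6 = 11; σ²_Task 1 = ((14−8)/6)² = 1.000
te_Task 2 = (9 + 4·13 + 23)/6 = 84/6 = 14; σ²_Task 2 = ((23−9)/6)² = 5.444
te_Task 3 = (3 + 4·5 + 13)/6 = 36/6 = 6; σ²_Task 3 = ((13−3)/6)² = 2.778
te_Task 4 = (1 + 4·2 + 9)/6 = 18/6 = 3; σ²_Task 4 = ((9−1)/6)² = 1.778
te_Task 5 = (4 + 4·6 + 8)/6 = 36/6 = 6; σ²_Task 5 = ((8−4)/6)² = 0.444
te_Task 6 = (5 + 4·11 + 17)/6 = 66/6 = 11; σ²_Task 6 = ((17−5)/6)² = 4.000
te_Task 7 = (6 + 4·10 + 14)/6 = 60/6 = 10; σ²_Task 7 = ((14−6)/6)² = 1.778

Forward pass:
ES_Task 1 = 0; EF_Task 1 = 11
ES_Task 2 = 0; EF_Task 2 = 14
ES_Task 3 = 11; EF_Task 3 = 11+6 = 17
ES_Task 4 = 17; EF_Task 4 = 17+3 = 20
ES_Task 5 = max(EF_Task 1=11, EF_Task 2=14) = 14; EF_Task 5 = 14+6 = 20
ES_Task 6 = max(EF_Task 1=11, EF_Task 2=14) = 14; EF_Task 6 = 14+11 = 25
ES_Task 7 = max(EF_Task 4=20, EF_Task 5=20, EF_Task 6=25) = 25; EF_Task 7 = 25+10 = 35
Expected project duration μ = 35 hours. Critical path: Task 2 → Task 6 → Task 7.

Variances on critical path: σ²_Task 2=5.444, σ²_Task 6=4.000, σ²_Task 7=1.778.
Largest is σ²_Task 2 = 5.444.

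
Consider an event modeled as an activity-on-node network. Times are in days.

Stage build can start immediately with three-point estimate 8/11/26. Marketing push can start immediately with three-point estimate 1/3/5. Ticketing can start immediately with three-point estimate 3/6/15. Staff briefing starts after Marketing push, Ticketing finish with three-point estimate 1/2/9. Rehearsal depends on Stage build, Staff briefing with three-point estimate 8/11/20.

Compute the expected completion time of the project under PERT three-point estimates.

25 days

te_Stage build = (8 + 4·11 + 26)/6 = 78/6 = 13
te_Marketing push = (1 + 4·3 + 5)/6 = 18/6 = 3
te_Ticketing = (3 + 4·6 + 15)/6 = 42/6 = 7
te_Staff briefing = (1 + 4·2 + 9)/6 = 18/6 = 3
te_Rehearsal = (8 + 4·11 + 20)/6 = 72/6 = 12

Forward pass:
ES_Stage build = 0; EF_Stage build = 13
ES_Marketing push = 0; EF_Marketing push = 3
ES_Ticketing = 0; EF_Ticketing = 7
ES_Staff briefing = max(EF_Marketing push=3, EF_Ticketing=7) = 7; EF_Staff briefing = 7+3 = 10
ES_Rehearsal = max(EF_Stage build=13, EF_Staff briefing=10) = 13; EF_Rehearsal = 13+12 = 25
Expected project duration μ = 25 days. Critical path: Stage build → Rehearsal.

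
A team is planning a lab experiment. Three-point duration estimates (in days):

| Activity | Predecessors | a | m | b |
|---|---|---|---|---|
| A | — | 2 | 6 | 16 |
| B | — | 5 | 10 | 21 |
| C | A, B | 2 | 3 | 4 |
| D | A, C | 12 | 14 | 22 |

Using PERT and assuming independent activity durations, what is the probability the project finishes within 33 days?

0.897

te_A = (2 + 4·6 + 16)/6 = 42/6 = 7; σ²_A = ((16−2)/6)² = 5.444
te_B = (5 + 4·10 + 21)/6 = 66/6 = 11; σ²_B = ((21−5)/6)² = 7.111
te_C = (2 + 4·3 + 4)/6 = 18/6 = 3; σ²_C = ((4−2)/6)² = 0.111
te_D = (12 + 4·14 + 22)/6 = 90/6 = 15; σ²_D = ((22−12)/6)² = 2.778

Forward pass:
ES_A = 0; EF_A = 7
ES_B = 0; EF_B = 11
ES_C = max(EF_A=7, EF_B=11) = 11; EF_C = 11+3 = 14
ES_D = max(EF_A=7, EF_C=14) = 14; EF_D = 14+15 = 29
Expected project duration μ = 29 days. Critical path: B → C → D.

Variance along critical path = 7.111 + 0.111 + 2.778 = 10.000; σ = √10.000 = 3.162 days.
Z = (33 − 29) / 3.162 = 1.265
P(T ≤ 33) = Φ(1.265) ≈ 0.897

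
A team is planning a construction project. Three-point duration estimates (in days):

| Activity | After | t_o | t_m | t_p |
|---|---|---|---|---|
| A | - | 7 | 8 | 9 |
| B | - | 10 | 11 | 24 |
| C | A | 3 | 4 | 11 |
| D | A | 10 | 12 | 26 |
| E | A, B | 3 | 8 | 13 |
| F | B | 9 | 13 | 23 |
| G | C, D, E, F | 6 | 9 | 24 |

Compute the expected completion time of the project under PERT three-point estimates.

te_A = (7 + 4·8 + 9)/6 = 48/6 = 8
te_B = (10 + 4·11 + 24)/6 = 78/6 = 13
te_C = (3 + 4·4 + 11)/6 = 30/6 = 5
te_D = (10 + 4·12 + 26)/6 = 84/6 = 14
te_E = (3 + 4·8 + 13)/6 = 48/6 = 8
te_F = (9 + 4·13 + 23)/6 = 84/6 = 14
te_G = (6 + 4·9 + 24)/6 = 66/6 = 11

Forward pass:
ES_A = 0; EF_A = 8
ES_B = 0; EF_B = 13
ES_C = 8; EF_C = 8+5 = 13
ES_D = 8; EF_D = 8+14 = 22
ES_E = max(EF_A=8, EF_B=13) = 13; EF_E = 13+8 = 21
ES_F = 13; EF_F = 13+14 = 27
ES_G = max(EF_C=13, EF_D=22, EF_E=21, EF_F=27) = 27; EF_G = 27+11 = 38
Expected project duration μ = 38 days. Critical path: B → F → G.

38 days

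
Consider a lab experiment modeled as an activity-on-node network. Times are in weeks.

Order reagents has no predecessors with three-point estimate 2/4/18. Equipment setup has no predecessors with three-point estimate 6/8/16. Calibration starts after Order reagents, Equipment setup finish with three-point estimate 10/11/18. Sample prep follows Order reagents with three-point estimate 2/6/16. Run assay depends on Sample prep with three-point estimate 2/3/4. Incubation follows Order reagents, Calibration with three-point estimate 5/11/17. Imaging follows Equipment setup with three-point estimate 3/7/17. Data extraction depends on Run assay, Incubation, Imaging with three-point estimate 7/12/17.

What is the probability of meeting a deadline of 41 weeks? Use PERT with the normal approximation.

te_Order reagents = (2 + 4·4 + 18)/6 = 36/6 = 6; σ²_Order reagents = ((18−2)/6)² = 7.111
te_Equipment setup = (6 + 4·8 + 16)/6 = 54/6 = 9; σ²_Equipment setup = ((16−6)/6)² = 2.778
te_Calibration = (10 + 4·11 + 18)/6 = 72/6 = 12; σ²_Calibration = ((18−10)/6)² = 1.778
te_Sample prep = (2 + 4·6 + 16)/6 = 42/6 = 7; σ²_Sample prep = ((16−2)/6)² = 5.444
te_Run assay = (2 + 4·3 + 4)/6 = 18/6 = 3; σ²_Run assay = ((4−2)/6)² = 0.111
te_Incubation = (5 + 4·11 + 17)/6 = 66/6 = 11; σ²_Incubation = ((17−5)/6)² = 4.000
te_Imaging = (3 + 4·7 + 17)/6 = 48/6 = 8; σ²_Imaging = ((17−3)/6)² = 5.444
te_Data extraction = (7 + 4·12 + 17)/6 = 72/6 = 12; σ²_Data extraction = ((17−7)/6)² = 2.778

Forward pass:
ES_Order reagents = 0; EF_Order reagents = 6
ES_Equipment setup = 0; EF_Equipment setup = 9
ES_Calibration = max(EF_Order reagents=6, EF_Equipment setup=9) = 9; EF_Calibration = 9+12 = 21
ES_Sample prep = 6; EF_Sample prep = 6+7 = 13
ES_Run assay = 13; EF_Run assay = 13+3 = 16
ES_Incubation = max(EF_Order reagents=6, EF_Calibration=21) = 21; EF_Incubation = 21+11 = 32
ES_Imaging = 9; EF_Imaging = 9+8 = 17
ES_Data extraction = max(EF_Run assay=16, EF_Incubation=32, EF_Imaging=17) = 32; EF_Data extraction = 32+12 = 44
Expected project duration μ = 44 weeks. Critical path: Equipment setup → Calibration → Incubation → Data extraction.

Variance along critical path = 2.778 + 1.778 + 4.000 + 2.778 = 11.333; σ = √11.333 = 3.367 weeks.
Z = (41 − 44) / 3.367 = -0.891
P(T ≤ 41) = Φ(-0.891) ≈ 0.186

0.186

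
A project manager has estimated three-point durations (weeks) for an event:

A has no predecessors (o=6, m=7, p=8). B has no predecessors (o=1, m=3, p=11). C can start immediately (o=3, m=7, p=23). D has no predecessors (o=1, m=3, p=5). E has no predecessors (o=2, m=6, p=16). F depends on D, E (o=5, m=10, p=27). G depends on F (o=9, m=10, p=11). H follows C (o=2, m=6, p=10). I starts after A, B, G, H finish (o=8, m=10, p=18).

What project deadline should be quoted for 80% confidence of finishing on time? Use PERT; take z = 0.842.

43.9 weeks

te_A = (6 + 4·7 + 8)/6 = 42/6 = 7; σ²_A = ((8−6)/6)² = 0.111
te_B = (1 + 4·3 + 11)/6 = 24/6 = 4; σ²_B = ((11−1)/6)² = 2.778
te_C = (3 + 4·7 + 23)/6 = 54/6 = 9; σ²_C = ((23−3)/6)² = 11.111
te_D = (1 + 4·3 + 5)/6 = 18/6 = 3; σ²_D = ((5−1)/6)² = 0.444
te_E = (2 + 4·6 + 16)/6 = 42/6 = 7; σ²_E = ((16−2)/6)² = 5.444
te_F = (5 + 4·10 + 27)/6 = 72/6 = 12; σ²_F = ((27−5)/6)² = 13.444
te_G = (9 + 4·10 + 11)/6 = 60/6 = 10; σ²_G = ((11−9)/6)² = 0.111
te_H = (2 + 4·6 + 10)/6 = 36/6 = 6; σ²_H = ((10−2)/6)² = 1.778
te_I = (8 + 4·10 + 18)/6 = 66/6 = 11; σ²_I = ((18−8)/6)² = 2.778

Forward pass:
ES_A = 0; EF_A = 7
ES_B = 0; EF_B = 4
ES_C = 0; EF_C = 9
ES_D = 0; EF_D = 3
ES_E = 0; EF_E = 7
ES_F = max(EF_D=3, EF_E=7) = 7; EF_F = 7+12 = 19
ES_G = 19; EF_G = 19+10 = 29
ES_H = 9; EF_H = 9+6 = 15
ES_I = max(EF_A=7, EF_B=4, EF_G=29, EF_H=15) = 29; EF_I = 29+11 = 40
Expected project duration μ = 40 weeks. Critical path: E → F → G → I.

Variance along critical path = 5.444 + 13.444 + 0.111 + 2.778 = 21.778; σ = 4.667 weeks.
D = μ + z·σ = 40 + 0.842·4.667 = 43.9 weeks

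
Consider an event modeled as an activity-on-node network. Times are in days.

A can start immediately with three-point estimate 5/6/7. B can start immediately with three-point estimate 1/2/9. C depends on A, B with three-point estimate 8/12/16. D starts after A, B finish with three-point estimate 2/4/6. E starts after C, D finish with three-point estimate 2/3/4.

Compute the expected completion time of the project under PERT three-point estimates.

21 days

te_A = (5 + 4·6 + 7)/6 = 36/6 = 6
te_B = (1 + 4·2 + 9)/6 = 18/6 = 3
te_C = (8 + 4·12 + 16)/6 = 72/6 = 12
te_D = (2 + 4·4 + 6)/6 = 24/6 = 4
te_E = (2 + 4·3 + 4)/6 = 18/6 = 3

Forward pass:
ES_A = 0; EF_A = 6
ES_B = 0; EF_B = 3
ES_C = max(EF_A=6, EF_B=3) = 6; EF_C = 6+12 = 18
ES_D = max(EF_A=6, EF_B=3) = 6; EF_D = 6+4 = 10
ES_E = max(EF_C=18, EF_D=10) = 18; EF_E = 18+3 = 21
Expected project duration μ = 21 days. Critical path: A → C → E.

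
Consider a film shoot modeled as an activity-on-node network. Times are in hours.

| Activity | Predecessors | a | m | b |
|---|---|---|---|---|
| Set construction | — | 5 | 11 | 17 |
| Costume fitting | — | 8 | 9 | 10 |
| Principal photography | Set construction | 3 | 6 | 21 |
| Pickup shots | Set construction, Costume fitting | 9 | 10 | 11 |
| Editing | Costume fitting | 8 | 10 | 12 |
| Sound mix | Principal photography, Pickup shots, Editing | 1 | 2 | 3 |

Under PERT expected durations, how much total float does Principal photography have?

2 hours

te_Set construction = (5 + 4·11 + 17)/6 = 66/6 = 11
te_Costume fitting = (8 + 4·9 + 10)/6 = 54/6 = 9
te_Principal photography = (3 + 4·6 + 21)/6 = 48/6 = 8
te_Pickup shots = (9 + 4·10 + 11)/6 = 60/6 = 10
te_Editing = (8 + 4·10 + 12)/6 = 60/6 = 10
te_Sound mix = (1 + 4·2 + 3)/6 = 12/6 = 2

Forward pass:
ES_Set construction = 0; EF_Set construction = 11
ES_Costume fitting = 0; EF_Costume fitting = 9
ES_Principal photography = 11; EF_Principal photography = 11+8 = 19
ES_Pickup shots = max(EF_Set construction=11, EF_Costume fitting=9) = 11; EF_Pickup shots = 11+10 = 21
ES_Editing = 9; EF_Editing = 9+10 = 19
ES_Sound mix = max(EF_Principal photography=19, EF_Pickup shots=21, EF_Editing=19) = 21; EF_Sound mix = 21+2 = 23
Expected project duration μ = 23 hours. Critical path: Set construction → Pickup shots → Sound mix.

Backward pass:
LF_Sound mix = 23; LS_Sound mix = 23−2 = 21
LF_Editing = LS_Sound mix = 21; LS_Editing = 21−10 = 11
LF_Pickup shots = LS_Sound mix = 21; LS_Pickup shots = 21−10 = 11
LF_Principal photography = LS_Sound mix = 21; LS_Principal photography = 21−8 = 13
LF_Costume fitting = min(LS_Pickup shots=11, LS_Editing=11) = 11; LS_Costume fitting = 11−9 = 2
LF_Set construction = min(LS_Principal photography=13, LS_Pickup shots=11) = 11; LS_Set construction = 11−11 = 0
Slack_Principal photography = LS_Principal photography − ES_Principal photography = 13 − 11 = 2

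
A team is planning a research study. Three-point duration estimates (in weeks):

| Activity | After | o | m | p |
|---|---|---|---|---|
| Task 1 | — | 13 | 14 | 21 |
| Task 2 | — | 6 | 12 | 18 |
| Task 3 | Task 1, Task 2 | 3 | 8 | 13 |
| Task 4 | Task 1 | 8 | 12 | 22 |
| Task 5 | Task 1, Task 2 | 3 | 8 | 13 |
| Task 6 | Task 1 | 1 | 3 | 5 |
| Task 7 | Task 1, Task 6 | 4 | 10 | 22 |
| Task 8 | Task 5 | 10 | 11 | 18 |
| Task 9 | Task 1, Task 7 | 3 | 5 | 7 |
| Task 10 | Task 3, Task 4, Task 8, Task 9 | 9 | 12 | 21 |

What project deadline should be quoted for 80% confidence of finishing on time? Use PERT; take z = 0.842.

50.7 weeks

te_Task 1 = (13 + 4·14 + 21)/6 = 90/6 = 15; σ²_Task 1 = ((21−13)/6)² = 1.778
te_Task 2 = (6 + 4·12 + 18)/6 = 72/6 = 12; σ²_Task 2 = ((18−6)/6)² = 4.000
te_Task 3 = (3 + 4·8 + 13)/6 = 48/6 = 8; σ²_Task 3 = ((13−3)/6)² = 2.778
te_Task 4 = (8 + 4·12 + 22)/6 = 78/6 = 13; σ²_Task 4 = ((22−8)/6)² = 5.444
te_Task 5 = (3 + 4·8 + 13)/6 = 48/6 = 8; σ²_Task 5 = ((13−3)/6)² = 2.778
te_Task 6 = (1 + 4·3 + 5)/6 = 18/6 = 3; σ²_Task 6 = ((5−1)/6)² = 0.444
te_Task 7 = (4 + 4·10 + 22)/6 = 66/6 = 11; σ²_Task 7 = ((22−4)/6)² = 9.000
te_Task 8 = (10 + 4·11 + 18)/6 = 72/6 = 12; σ²_Task 8 = ((18−10)/6)² = 1.778
te_Task 9 = (3 + 4·5 + 7)/6 = 30/6 = 5; σ²_Task 9 = ((7−3)/6)² = 0.444
te_Task 10 = (9 + 4·12 + 21)/6 = 78/6 = 13; σ²_Task 10 = ((21−9)/6)² = 4.000

Forward pass:
ES_Task 1 = 0; EF_Task 1 = 15
ES_Task 2 = 0; EF_Task 2 = 12
ES_Task 3 = max(EF_Task 1=15, EF_Task 2=12) = 15; EF_Task 3 = 15+8 = 23
ES_Task 4 = 15; EF_Task 4 = 15+13 = 28
ES_Task 5 = max(EF_Task 1=15, EF_Task 2=12) = 15; EF_Task 5 = 15+8 = 23
ES_Task 6 = 15; EF_Task 6 = 15+3 = 18
ES_Task 7 = max(EF_Task 1=15, EF_Task 6=18) = 18; EF_Task 7 = 18+11 = 29
ES_Task 8 = 23; EF_Task 8 = 23+12 = 35
ES_Task 9 = max(EF_Task 1=15, EF_Task 7=29) = 29; EF_Task 9 = 29+5 = 34
ES_Task 10 = max(EF_Task 3=23, EF_Task 4=28, EF_Task 8=35, EF_Task 9=34) = 35; EF_Task 10 = 35+13 = 48
Expected project duration μ = 48 weeks. Critical path: Task 1 → Task 5 → Task 8 → Task 10.

Variance along critical path = 1.778 + 2.778 + 1.778 + 4.000 = 10.333; σ = 3.215 weeks.
D = μ + z·σ = 48 + 0.842·3.215 = 50.7 weeks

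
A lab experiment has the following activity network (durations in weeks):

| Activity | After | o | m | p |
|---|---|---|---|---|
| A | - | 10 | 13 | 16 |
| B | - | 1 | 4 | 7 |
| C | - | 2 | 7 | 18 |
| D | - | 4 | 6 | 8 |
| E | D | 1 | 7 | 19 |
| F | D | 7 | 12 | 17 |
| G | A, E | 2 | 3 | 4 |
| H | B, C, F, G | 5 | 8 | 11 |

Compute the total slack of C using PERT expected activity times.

10 weeks

te_A = (10 + 4·13 + 16)/6 = 78/6 = 13
te_B = (1 + 4·4 + 7)/6 = 24/6 = 4
te_C = (2 + 4·7 + 18)/6 = 48/6 = 8
te_D = (4 + 4·6 + 8)/6 = 36/6 = 6
te_E = (1 + 4·7 + 19)/6 = 48/6 = 8
te_F = (7 + 4·12 + 17)/6 = 72/6 = 12
te_G = (2 + 4·3 + 4)/6 = 18/6 = 3
te_H = (5 + 4·8 + 11)/6 = 48/6 = 8

Forward pass:
ES_A = 0; EF_A = 13
ES_B = 0; EF_B = 4
ES_C = 0; EF_C = 8
ES_D = 0; EF_D = 6
ES_E = 6; EF_E = 6+8 = 14
ES_F = 6; EF_F = 6+12 = 18
ES_G = max(EF_A=13, EF_E=14) = 14; EF_G = 14+3 = 17
ES_H = max(EF_B=4, EF_C=8, EF_F=18, EF_G=17) = 18; EF_H = 18+8 = 26
Expected project duration μ = 26 weeks. Critical path: D → F → H.

Backward pass:
LF_H = 26; LS_H = 26−8 = 18
LF_G = LS_H = 18; LS_G = 18−3 = 15
LF_F = LS_H = 18; LS_F = 18−12 = 6
LF_E = LS_G = 15; LS_E = 15−8 = 7
LF_D = min(LS_E=7, LS_F=6) = 6; LS_D = 6−6 = 0
LF_C = LS_H = 18; LS_C = 18−8 = 10
LF_B = LS_H = 18; LS_B = 18−4 = 14
LF_A = LS_G = 15; LS_A = 15−13 = 2
Slack_C = LS_C − ES_C = 10 − 0 = 10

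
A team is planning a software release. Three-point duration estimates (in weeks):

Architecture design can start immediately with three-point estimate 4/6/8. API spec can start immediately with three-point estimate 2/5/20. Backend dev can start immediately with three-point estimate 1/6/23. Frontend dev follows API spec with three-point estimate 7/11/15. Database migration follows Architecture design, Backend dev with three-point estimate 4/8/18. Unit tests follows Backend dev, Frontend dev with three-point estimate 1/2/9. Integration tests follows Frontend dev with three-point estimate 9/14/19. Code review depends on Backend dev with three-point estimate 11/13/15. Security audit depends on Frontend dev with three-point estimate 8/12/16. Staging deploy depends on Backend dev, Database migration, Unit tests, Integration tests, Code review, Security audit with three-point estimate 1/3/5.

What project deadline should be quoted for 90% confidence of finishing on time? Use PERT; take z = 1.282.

39.8 weeks

te_Architecture design = (4 + 4·6 + 8)/6 = 36/6 = 6; σ²_Architecture design = ((8−4)/6)² = 0.444
te_API spec = (2 + 4·5 + 20)/6 = 42/6 = 7; σ²_API spec = ((20−2)/6)² = 9.000
te_Backend dev = (1 + 4·6 + 23)/6 = 48/6 = 8; σ²_Backend dev = ((23−1)/6)² = 13.444
te_Frontend dev = (7 + 4·11 + 15)/6 = 66/6 = 11; σ²_Frontend dev = ((15−7)/6)² = 1.778
te_Database migration = (4 + 4·8 + 18)/6 = 54/6 = 9; σ²_Database migration = ((18−4)/6)² = 5.444
te_Unit tests = (1 + 4·2 + 9)/6 = 18/6 = 3; σ²_Unit tests = ((9−1)/6)² = 1.778
te_Integration tests = (9 + 4·14 + 19)/6 = 84/6 = 14; σ²_Integration tests = ((19−9)/6)² = 2.778
te_Code review = (11 + 4·13 + 15)/6 = 78/6 = 13; σ²_Code review = ((15−11)/6)² = 0.444
te_Security audit = (8 + 4·12 + 16)/6 = 72/6 = 12; σ²_Security audit = ((16−8)/6)² = 1.778
te_Staging deploy = (1 + 4·3 + 5)/6 = 18/6 = 3; σ²_Staging deploy = ((5−1)/6)² = 0.444

Forward pass:
ES_Architecture design = 0; EF_Architecture design = 6
ES_API spec = 0; EF_API spec = 7
ES_Backend dev = 0; EF_Backend dev = 8
ES_Frontend dev = 7; EF_Frontend dev = 7+11 = 18
ES_Database migration = max(EF_Architecture design=6, EF_Backend dev=8) = 8; EF_Database migration = 8+9 = 17
ES_Unit tests = max(EF_Backend dev=8, EF_Frontend dev=18) = 18; EF_Unit tests = 18+3 = 21
ES_Integration tests = 18; EF_Integration tests = 18+14 = 32
ES_Code review = 8; EF_Code review = 8+13 = 21
ES_Security audit = 18; EF_Security audit = 18+12 = 30
ES_Staging deploy = max(EF_Backend dev=8, EF_Database migration=17, EF_Unit tests=21, EF_Integration tests=32, EF_Code review=21, EF_Security audit=30) = 32; EF_Staging deploy = 32+3 = 35
Expected project duration μ = 35 weeks. Critical path: API spec → Frontend dev → Integration tests → Staging deploy.

Variance along critical path = 9.000 + 1.778 + 2.778 + 0.444 = 14.000; σ = 3.742 weeks.
D = μ + z·σ = 35 + 1.282·3.742 = 39.8 weeks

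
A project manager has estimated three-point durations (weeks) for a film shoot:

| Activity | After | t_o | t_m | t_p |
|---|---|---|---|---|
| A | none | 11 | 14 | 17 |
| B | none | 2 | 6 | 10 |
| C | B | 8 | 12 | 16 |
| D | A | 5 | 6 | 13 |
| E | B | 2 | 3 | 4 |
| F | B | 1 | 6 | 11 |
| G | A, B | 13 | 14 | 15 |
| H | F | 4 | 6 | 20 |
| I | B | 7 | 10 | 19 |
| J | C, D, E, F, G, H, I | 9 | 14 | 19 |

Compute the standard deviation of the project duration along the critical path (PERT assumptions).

1.97 weeks

te_A = (11 + 4·14 + 17)/6 = 84/6 = 14; σ²_A = ((17−11)/6)² = 1.000
te_B = (2 + 4·6 + 10)/6 = 36/6 = 6; σ²_B = ((10−2)/6)² = 1.778
te_C = (8 + 4·12 + 16)/6 = 72/6 = 12; σ²_C = ((16−8)/6)² = 1.778
te_D = (5 + 4·6 + 13)/6 = 42/6 = 7; σ²_D = ((13−5)/6)² = 1.778
te_E = (2 + 4·3 + 4)/6 = 18/6 = 3; σ²_E = ((4−2)/6)² = 0.111
te_F = (1 + 4·6 + 11)/6 = 36/6 = 6; σ²_F = ((11−1)/6)² = 2.778
te_G = (13 + 4·14 + 15)/6 = 84/6 = 14; σ²_G = ((15−13)/6)² = 0.111
te_H = (4 + 4·6 + 20)/6 = 48/6 = 8; σ²_H = ((20−4)/6)² = 7.111
te_I = (7 + 4·10 + 19)/6 = 66/6 = 11; σ²_I = ((19−7)/6)² = 4.000
te_J = (9 + 4·14 + 19)/6 = 84/6 = 14; σ²_J = ((19−9)/6)² = 2.778

Forward pass:
ES_A = 0; EF_A = 14
ES_B = 0; EF_B = 6
ES_C = 6; EF_C = 6+12 = 18
ES_D = 14; EF_D = 14+7 = 21
ES_E = 6; EF_E = 6+3 = 9
ES_F = 6; EF_F = 6+6 = 12
ES_G = max(EF_A=14, EF_B=6) = 14; EF_G = 14+14 = 28
ES_H = 12; EF_H = 12+8 = 20
ES_I = 6; EF_I = 6+11 = 17
ES_J = max(EF_C=18, EF_D=21, EF_E=9, EF_F=12, EF_G=28, EF_H=20, EF_I=17) = 28; EF_J = 28+14 = 42
Expected project duration μ = 42 weeks. Critical path: A → G → J.

Variance along critical path = 1.000 + 0.111 + 2.778 = 3.889
σ = √3.889 = 1.972 weeks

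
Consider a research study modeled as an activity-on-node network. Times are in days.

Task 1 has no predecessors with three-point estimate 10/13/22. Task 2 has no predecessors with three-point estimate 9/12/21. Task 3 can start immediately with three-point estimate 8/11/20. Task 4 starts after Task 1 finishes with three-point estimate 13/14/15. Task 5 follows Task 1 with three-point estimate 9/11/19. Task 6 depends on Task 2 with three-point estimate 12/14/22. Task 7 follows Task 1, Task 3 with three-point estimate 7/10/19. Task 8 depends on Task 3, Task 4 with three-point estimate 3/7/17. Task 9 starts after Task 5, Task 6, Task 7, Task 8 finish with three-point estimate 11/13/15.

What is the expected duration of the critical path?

49 days

te_Task 1 = (10 + 4·13 + 22)/6 = 84/6 = 14
te_Task 2 = (9 + 4·12 + 21)/6 = 78/6 = 13
te_Task 3 = (8 + 4·11 + 20)/6 = 72/6 = 12
te_Task 4 = (13 + 4·14 + 15)/6 = 84/6 = 14
te_Task 5 = (9 + 4·11 + 19)/6 = 72/6 = 12
te_Task 6 = (12 + 4·14 + 22)/6 = 90/6 = 15
te_Task 7 = (7 + 4·10 + 19)/6 = 66/6 = 11
te_Task 8 = (3 + 4·7 + 17)/6 = 48/6 = 8
te_Task 9 = (11 + 4·13 + 15)/6 = 78/6 = 13

Forward pass:
ES_Task 1 = 0; EF_Task 1 = 14
ES_Task 2 = 0; EF_Task 2 = 13
ES_Task 3 = 0; EF_Task 3 = 12
ES_Task 4 = 14; EF_Task 4 = 14+14 = 28
ES_Task 5 = 14; EF_Task 5 = 14+12 = 26
ES_Task 6 = 13; EF_Task 6 = 13+15 = 28
ES_Task 7 = max(EF_Task 1=14, EF_Task 3=12) = 14; EF_Task 7 = 14+11 = 25
ES_Task 8 = max(EF_Task 3=12, EF_Task 4=28) = 28; EF_Task 8 = 28+8 = 36
ES_Task 9 = max(EF_Task 5=26, EF_Task 6=28, EF_Task 7=25, EF_Task 8=36) = 36; EF_Task 9 = 36+13 = 49
Expected project duration μ = 49 days. Critical path: Task 1 → Task 4 → Task 8 → Task 9.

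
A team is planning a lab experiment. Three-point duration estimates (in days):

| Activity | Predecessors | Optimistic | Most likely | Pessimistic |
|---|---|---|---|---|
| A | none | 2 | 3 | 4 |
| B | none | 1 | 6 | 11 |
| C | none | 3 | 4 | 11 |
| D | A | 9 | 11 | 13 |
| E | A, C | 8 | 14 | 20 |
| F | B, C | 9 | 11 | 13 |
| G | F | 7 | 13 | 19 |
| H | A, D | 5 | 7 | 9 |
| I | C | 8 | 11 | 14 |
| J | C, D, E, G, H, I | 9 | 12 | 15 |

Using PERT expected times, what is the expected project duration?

te_A = (2 + 4·3 + 4)/6 = 18/6 = 3
te_B = (1 + 4·6 + 11)/6 = 36/6 = 6
te_C = (3 + 4·4 + 11)/6 = 30/6 = 5
te_D = (9 + 4·11 + 13)/6 = 66/6 = 11
te_E = (8 + 4·14 + 20)/6 = 84/6 = 14
te_F = (9 + 4·11 + 13)/6 = 66/6 = 11
te_G = (7 + 4·13 + 19)/6 = 78/6 = 13
te_H = (5 + 4·7 + 9)/6 = 42/6 = 7
te_I = (8 + 4·11 + 14)/6 = 66/6 = 11
te_J = (9 + 4·12 + 15)/6 = 72/6 = 12

Forward pass:
ES_A = 0; EF_A = 3
ES_B = 0; EF_B = 6
ES_C = 0; EF_C = 5
ES_D = 3; EF_D = 3+11 = 14
ES_E = max(EF_A=3, EF_C=5) = 5; EF_E = 5+14 = 19
ES_F = max(EF_B=6, EF_C=5) = 6; EF_F = 6+11 = 17
ES_G = 17; EF_G = 17+13 = 30
ES_H = max(EF_A=3, EF_D=14) = 14; EF_H = 14+7 = 21
ES_I = 5; EF_I = 5+11 = 16
ES_J = max(EF_C=5, EF_D=14, EF_E=19, EF_G=30, EF_H=21, EF_I=16) = 30; EF_J = 30+12 = 42
Expected project duration μ = 42 days. Critical path: B → F → G → J.

42 days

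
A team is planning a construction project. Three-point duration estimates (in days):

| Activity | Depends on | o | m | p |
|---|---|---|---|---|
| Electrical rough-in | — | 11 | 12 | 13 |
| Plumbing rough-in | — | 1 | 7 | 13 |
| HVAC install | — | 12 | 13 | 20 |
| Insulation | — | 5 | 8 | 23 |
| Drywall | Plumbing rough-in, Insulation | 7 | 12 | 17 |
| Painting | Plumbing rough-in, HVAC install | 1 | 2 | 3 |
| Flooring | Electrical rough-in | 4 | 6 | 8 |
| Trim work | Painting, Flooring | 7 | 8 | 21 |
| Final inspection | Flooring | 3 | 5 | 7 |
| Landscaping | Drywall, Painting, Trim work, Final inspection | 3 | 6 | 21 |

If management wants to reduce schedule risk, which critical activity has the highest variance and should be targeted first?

te_Electrical rough-in = (11 + 4·12 + 13)/6 = 72/6 = 12; σ²_Electrical rough-in = ((13−11)/6)² = 0.111
te_Plumbing rough-in = (1 + 4·7 + 13)/6 = 42/6 = 7; σ²_Plumbing rough-in = ((13−1)/6)² = 4.000
te_HVAC install = (12 + 4·13 + 20)/6 = 84/6 = 14; σ²_HVAC install = ((20−12)/6)² = 1.778
te_Insulation = (5 + 4·8 + 23)/6 = 60/6 = 10; σ²_Insulation = ((23−5)/6)² = 9.000
te_Drywall = (7 + 4·12 + 17)/6 = 72/6 = 12; σ²_Drywall = ((17−7)/6)² = 2.778
te_Painting = (1 + 4·2 + 3)/6 = 12/6 = 2; σ²_Painting = ((3−1)/6)² = 0.111
te_Flooring = (4 + 4·6 + 8)/6 = 36/6 = 6; σ²_Flooring = ((8−4)/6)² = 0.444
te_Trim work = (7 + 4·8 + 21)/6 = 60/6 = 10; σ²_Trim work = ((21−7)/6)² = 5.444
te_Final inspection = (3 + 4·5 + 7)/6 = 30/6 = 5; σ²_Final inspection = ((7−3)/6)² = 0.444
te_Landscaping = (3 + 4·6 + 21)/6 = 48/6 = 8; σ²_Landscaping = ((21−3)/6)² = 9.000

Forward pass:
ES_Electrical rough-in = 0; EF_Electrical rough-in = 12
ES_Plumbing rough-in = 0; EF_Plumbing rough-in = 7
ES_HVAC install = 0; EF_HVAC install = 14
ES_Insulation = 0; EF_Insulation = 10
ES_Drywall = max(EF_Plumbing rough-in=7, EF_Insulation=10) = 10; EF_Drywall = 10+12 = 22
ES_Painting = max(EF_Plumbing rough-in=7, EF_HVAC install=14) = 14; EF_Painting = 14+2 = 16
ES_Flooring = 12; EF_Flooring = 12+6 = 18
ES_Trim work = max(EF_Painting=16, EF_Flooring=18) = 18; EF_Trim work = 18+10 = 28
ES_Final inspection = 18; EF_Final inspection = 18+5 = 23
ES_Landscaping = max(EF_Drywall=22, EF_Painting=16, EF_Trim work=28, EF_Final inspection=23) = 28; EF_Landscaping = 28+8 = 36
Expected project duration μ = 36 days. Critical path: Electrical rough-in → Flooring → Trim work → Landscaping.

Variances on critical path: σ²_Electrical rough-in=0.111, σ²_Flooring=0.444, σ²_Trim work=5.444, σ²_Landscaping=9.000.
Largest is σ²_Landscaping = 9.000.

Landscaping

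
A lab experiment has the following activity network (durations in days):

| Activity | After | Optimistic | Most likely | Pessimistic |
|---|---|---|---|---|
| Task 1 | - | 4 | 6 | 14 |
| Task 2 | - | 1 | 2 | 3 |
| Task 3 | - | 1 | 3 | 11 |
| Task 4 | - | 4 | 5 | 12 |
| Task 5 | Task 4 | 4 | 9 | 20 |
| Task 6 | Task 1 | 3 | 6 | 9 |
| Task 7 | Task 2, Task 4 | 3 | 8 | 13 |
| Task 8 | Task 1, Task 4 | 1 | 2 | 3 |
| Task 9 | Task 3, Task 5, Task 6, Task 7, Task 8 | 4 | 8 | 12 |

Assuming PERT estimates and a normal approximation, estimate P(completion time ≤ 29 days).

0.937

te_Task 1 = (4 + 4·6 + 14)/6 = 42/6 = 7; σ²_Task 1 = ((14−4)/6)² = 2.778
te_Task 2 = (1 + 4·2 + 3)/6 = 12/6 = 2; σ²_Task 2 = ((3−1)/6)² = 0.111
te_Task 3 = (1 + 4·3 + 11)/6 = 24/6 = 4; σ²_Task 3 = ((11−1)/6)² = 2.778
te_Task 4 = (4 + 4·5 + 12)/6 = 36/6 = 6; σ²_Task 4 = ((12−4)/6)² = 1.778
te_Task 5 = (4 + 4·9 + 20)/6 = 60/6 = 10; σ²_Task 5 = ((20−4)/6)² = 7.111
te_Task 6 = (3 + 4·6 + 9)/6 = 36/6 = 6; σ²_Task 6 = ((9−3)/6)² = 1.000
te_Task 7 = (3 + 4·8 + 13)/6 = 48/6 = 8; σ²_Task 7 = ((13−3)/6)² = 2.778
te_Task 8 = (1 + 4·2 + 3)/6 = 12/6 = 2; σ²_Task 8 = ((3−1)/6)² = 0.111
te_Task 9 = (4 + 4·8 + 12)/6 = 48/6 = 8; σ²_Task 9 = ((12−4)/6)² = 1.778

Forward pass:
ES_Task 1 = 0; EF_Task 1 = 7
ES_Task 2 = 0; EF_Task 2 = 2
ES_Task 3 = 0; EF_Task 3 = 4
ES_Task 4 = 0; EF_Task 4 = 6
ES_Task 5 = 6; EF_Task 5 = 6+10 = 16
ES_Task 6 = 7; EF_Task 6 = 7+6 = 13
ES_Task 7 = max(EF_Task 2=2, EF_Task 4=6) = 6; EF_Task 7 = 6+8 = 14
ES_Task 8 = max(EF_Task 1=7, EF_Task 4=6) = 7; EF_Task 8 = 7+2 = 9
ES_Task 9 = max(EF_Task 3=4, EF_Task 5=16, EF_Task 6=13, EF_Task 7=14, EF_Task 8=9) = 16; EF_Task 9 = 16+8 = 24
Expected project duration μ = 24 days. Critical path: Task 4 → Task 5 → Task 9.

Variance along critical path = 1.778 + 7.111 + 1.778 = 10.667; σ = √10.667 = 3.266 days.
Z = (29 − 24) / 3.266 = 1.531
P(T ≤ 29) = Φ(1.531) ≈ 0.937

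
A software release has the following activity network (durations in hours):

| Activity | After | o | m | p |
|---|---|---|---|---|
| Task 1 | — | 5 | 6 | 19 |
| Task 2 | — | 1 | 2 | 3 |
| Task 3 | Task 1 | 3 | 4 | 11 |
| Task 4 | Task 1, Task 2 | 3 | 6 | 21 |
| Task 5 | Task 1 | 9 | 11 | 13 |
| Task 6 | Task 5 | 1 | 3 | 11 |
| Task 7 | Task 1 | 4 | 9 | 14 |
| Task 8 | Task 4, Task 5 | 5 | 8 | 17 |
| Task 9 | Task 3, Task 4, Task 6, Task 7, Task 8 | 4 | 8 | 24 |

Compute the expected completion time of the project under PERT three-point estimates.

38 hours

te_Task 1 = (5 + 4·6 + 19)/6 = 48/6 = 8
te_Task 2 = (1 + 4·2 + 3)/6 = 12/6 = 2
te_Task 3 = (3 + 4·4 + 11)/6 = 30/6 = 5
te_Task 4 = (3 + 4·6 + 21)/6 = 48/6 = 8
te_Task 5 = (9 + 4·11 + 13)/6 = 66/6 = 11
te_Task 6 = (1 + 4·3 + 11)/6 = 24/6 = 4
te_Task 7 = (4 + 4·9 + 14)/6 = 54/6 = 9
te_Task 8 = (5 + 4·8 + 17)/6 = 54/6 = 9
te_Task 9 = (4 + 4·8 + 24)/6 = 60/6 = 10

Forward pass:
ES_Task 1 = 0; EF_Task 1 = 8
ES_Task 2 = 0; EF_Task 2 = 2
ES_Task 3 = 8; EF_Task 3 = 8+5 = 13
ES_Task 4 = max(EF_Task 1=8, EF_Task 2=2) = 8; EF_Task 4 = 8+8 = 16
ES_Task 5 = 8; EF_Task 5 = 8+11 = 19
ES_Task 6 = 19; EF_Task 6 = 19+4 = 23
ES_Task 7 = 8; EF_Task 7 = 8+9 = 17
ES_Task 8 = max(EF_Task 4=16, EF_Task 5=19) = 19; EF_Task 8 = 19+9 = 28
ES_Task 9 = max(EF_Task 3=13, EF_Task 4=16, EF_Task 6=23, EF_Task 7=17, EF_Task 8=28) = 28; EF_Task 9 = 28+10 = 38
Expected project duration μ = 38 hours. Critical path: Task 1 → Task 5 → Task 8 → Task 9.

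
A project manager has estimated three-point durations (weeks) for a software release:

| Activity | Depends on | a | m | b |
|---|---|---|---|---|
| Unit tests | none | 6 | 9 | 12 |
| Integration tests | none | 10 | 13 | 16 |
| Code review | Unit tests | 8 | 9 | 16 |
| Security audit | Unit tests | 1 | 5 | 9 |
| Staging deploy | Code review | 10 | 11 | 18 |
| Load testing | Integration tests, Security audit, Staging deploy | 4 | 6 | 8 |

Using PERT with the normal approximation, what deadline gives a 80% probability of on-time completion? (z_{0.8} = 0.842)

38.9 weeks

te_Unit tests = (6 + 4·9 + 12)/6 = 54/6 = 9; σ²_Unit tests = ((12−6)/6)² = 1.000
te_Integration tests = (10 + 4·13 + 16)/6 = 78/6 = 13; σ²_Integration tests = ((16−10)/6)² = 1.000
te_Code review = (8 + 4·9 + 16)/6 = 60/6 = 10; σ²_Code review = ((16−8)/6)² = 1.778
te_Security audit = (1 + 4·5 + 9)/6 = 30/6 = 5; σ²_Security audit = ((9−1)/6)² = 1.778
te_Staging deploy = (10 + 4·11 + 18)/6 = 72/6 = 12; σ²_Staging deploy = ((18−10)/6)² = 1.778
te_Load testing = (4 + 4·6 + 8)/6 = 36/6 = 6; σ²_Load testing = ((8−4)/6)² = 0.444

Forward pass:
ES_Unit tests = 0; EF_Unit tests = 9
ES_Integration tests = 0; EF_Integration tests = 13
ES_Code review = 9; EF_Code review = 9+10 = 19
ES_Security audit = 9; EF_Security audit = 9+5 = 14
ES_Staging deploy = 19; EF_Staging deploy = 19+12 = 31
ES_Load testing = max(EF_Integration tests=13, EF_Security audit=14, EF_Staging deploy=31) = 31; EF_Load testing = 31+6 = 37
Expected project duration μ = 37 weeks. Critical path: Unit tests → Code review → Staging deploy → Load testing.

Variance along critical path = 1.000 + 1.778 + 1.778 + 0.444 = 5.000; σ = 2.236 weeks.
D = μ + z·σ = 37 + 0.842·2.236 = 38.9 weeks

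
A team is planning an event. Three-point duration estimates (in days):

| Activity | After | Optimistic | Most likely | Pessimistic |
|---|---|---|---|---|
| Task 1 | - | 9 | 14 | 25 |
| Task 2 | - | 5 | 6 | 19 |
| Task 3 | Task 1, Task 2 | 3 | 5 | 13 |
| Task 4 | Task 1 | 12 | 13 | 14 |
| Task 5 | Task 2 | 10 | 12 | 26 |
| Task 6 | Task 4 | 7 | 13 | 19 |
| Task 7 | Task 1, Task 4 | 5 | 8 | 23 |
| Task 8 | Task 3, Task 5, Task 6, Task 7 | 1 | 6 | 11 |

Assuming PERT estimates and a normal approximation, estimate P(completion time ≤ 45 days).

te_Task 1 = (9 + 4·14 + 25)/6 = 90/6 = 15; σ²_Task 1 = ((25−9)/6)² = 7.111
te_Task 2 = (5 + 4·6 + 19)/6 = 48/6 = 8; σ²_Task 2 = ((19−5)/6)² = 5.444
te_Task 3 = (3 + 4·5 + 13)/6 = 36/6 = 6; σ²_Task 3 = ((13−3)/6)² = 2.778
te_Task 4 = (12 + 4·13 + 14)/6 = 78/6 = 13; σ²_Task 4 = ((14−12)/6)² = 0.111
te_Task 5 = (10 + 4·12 + 26)/6 = 84/6 = 14; σ²_Task 5 = ((26−10)/6)² = 7.111
te_Task 6 = (7 + 4·13 + 19)/6 = 78/6 = 13; σ²_Task 6 = ((19−7)/6)² = 4.000
te_Task 7 = (5 + 4·8 + 23)/6 = 60/6 = 10; σ²_Task 7 = ((23−5)/6)² = 9.000
te_Task 8 = (1 + 4·6 + 11)/6 = 36/6 = 6; σ²_Task 8 = ((11−1)/6)² = 2.778

Forward pass:
ES_Task 1 = 0; EF_Task 1 = 15
ES_Task 2 = 0; EF_Task 2 = 8
ES_Task 3 = max(EF_Task 1=15, EF_Task 2=8) = 15; EF_Task 3 = 15+6 = 21
ES_Task 4 = 15; EF_Task 4 = 15+13 = 28
ES_Task 5 = 8; EF_Task 5 = 8+14 = 22
ES_Task 6 = 28; EF_Task 6 = 28+13 = 41
ES_Task 7 = max(EF_Task 1=15, EF_Task 4=28) = 28; EF_Task 7 = 28+10 = 38
ES_Task 8 = max(EF_Task 3=21, EF_Task 5=22, EF_Task 6=41, EF_Task 7=38) = 41; EF_Task 8 = 41+6 = 47
Expected project duration μ = 47 days. Critical path: Task 1 → Task 4 → Task 6 → Task 8.

Variance along critical path = 7.111 + 0.111 + 4.000 + 2.778 = 14.000; σ = √14.000 = 3.742 days.
Z = (45 − 47) / 3.742 = -0.535
P(T ≤ 45) = Φ(-0.535) ≈ 0.296

0.296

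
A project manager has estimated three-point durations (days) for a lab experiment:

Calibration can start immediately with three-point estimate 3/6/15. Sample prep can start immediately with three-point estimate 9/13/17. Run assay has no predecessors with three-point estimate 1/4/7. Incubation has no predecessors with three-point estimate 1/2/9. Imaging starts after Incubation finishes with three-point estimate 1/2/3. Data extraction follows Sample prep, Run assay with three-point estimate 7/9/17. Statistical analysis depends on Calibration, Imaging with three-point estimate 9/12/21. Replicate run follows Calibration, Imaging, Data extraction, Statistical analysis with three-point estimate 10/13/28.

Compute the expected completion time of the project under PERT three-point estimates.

te_Calibration = (3 + 4·6 + 15)/6 = 42/6 = 7
te_Sample prep = (9 + 4·13 + 17)/6 = 78/6 = 13
te_Run assay = (1 + 4·4 + 7)/6 = 24/6 = 4
te_Incubation = (1 + 4·2 + 9)/6 = 18/6 = 3
te_Imaging = (1 + 4·2 + 3)/6 = 12/6 = 2
te_Data extraction = (7 + 4·9 + 17)/6 = 60/6 = 10
te_Statistical analysis = (9 + 4·12 + 21)/6 = 78/6 = 13
te_Replicate run = (10 + 4·13 + 28)/6 = 90/6 = 15

Forward pass:
ES_Calibration = 0; EF_Calibration = 7
ES_Sample prep = 0; EF_Sample prep = 13
ES_Run assay = 0; EF_Run assay = 4
ES_Incubation = 0; EF_Incubation = 3
ES_Imaging = 3; EF_Imaging = 3+2 = 5
ES_Data extraction = max(EF_Sample prep=13, EF_Run assay=4) = 13; EF_Data extraction = 13+10 = 23
ES_Statistical analysis = max(EF_Calibration=7, EF_Imaging=5) = 7; EF_Statistical analysis = 7+13 = 20
ES_Replicate run = max(EF_Calibration=7, EF_Imaging=5, EF_Data extraction=23, EF_Statistical analysis=20) = 23; EF_Replicate run = 23+15 = 38
Expected project duration μ = 38 days. Critical path: Sample prep → Data extraction → Replicate run.

38 days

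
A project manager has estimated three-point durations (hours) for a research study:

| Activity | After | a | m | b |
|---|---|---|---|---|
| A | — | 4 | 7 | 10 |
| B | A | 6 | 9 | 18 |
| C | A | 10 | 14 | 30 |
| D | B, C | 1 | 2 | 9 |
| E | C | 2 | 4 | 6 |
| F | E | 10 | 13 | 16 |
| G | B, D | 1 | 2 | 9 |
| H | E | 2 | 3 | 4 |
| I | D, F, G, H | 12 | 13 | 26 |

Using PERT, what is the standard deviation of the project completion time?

te_A = (4 + 4·7 + 10)/6 = 42/6 = 7; σ²_A = ((10−4)/6)² = 1.000
te_B = (6 + 4·9 + 18)/6 = 60/6 = 10; σ²_B = ((18−6)/6)² = 4.000
te_C = (10 + 4·14 + 30)/6 = 96/6 = 16; σ²_C = ((30−10)/6)² = 11.111
te_D = (1 + 4·2 + 9)/6 = 18/6 = 3; σ²_D = ((9−1)/6)² = 1.778
te_E = (2 + 4·4 + 6)/6 = 24/6 = 4; σ²_E = ((6−2)/6)² = 0.444
te_F = (10 + 4·13 + 16)/6 = 78/6 = 13; σ²_F = ((16−10)/6)² = 1.000
te_G = (1 + 4·2 + 9)/6 = 18/6 = 3; σ²_G = ((9−1)/6)² = 1.778
te_H = (2 + 4·3 + 4)/6 = 18/6 = 3; σ²_H = ((4−2)/6)² = 0.111
te_I = (12 + 4·13 + 26)/6 = 90/6 = 15; σ²_I = ((26−12)/6)² = 5.444

Forward pass:
ES_A = 0; EF_A = 7
ES_B = 7; EF_B = 7+10 = 17
ES_C = 7; EF_C = 7+16 = 23
ES_D = max(EF_B=17, EF_C=23) = 23; EF_D = 23+3 = 26
ES_E = 23; EF_E = 23+4 = 27
ES_F = 27; EF_F = 27+13 = 40
ES_G = max(EF_B=17, EF_D=26) = 26; EF_G = 26+3 = 29
ES_H = 27; EF_H = 27+3 = 30
ES_I = max(EF_D=26, EF_F=40, EF_G=29, EF_H=30) = 40; EF_I = 40+15 = 55
Expected project duration μ = 55 hours. Critical path: A → C → E → F → I.

Variance along critical path = 1.000 + 11.111 + 0.444 + 1.000 + 5.444 = 19.000
σ = √19.000 = 4.359 hours

4.36 hours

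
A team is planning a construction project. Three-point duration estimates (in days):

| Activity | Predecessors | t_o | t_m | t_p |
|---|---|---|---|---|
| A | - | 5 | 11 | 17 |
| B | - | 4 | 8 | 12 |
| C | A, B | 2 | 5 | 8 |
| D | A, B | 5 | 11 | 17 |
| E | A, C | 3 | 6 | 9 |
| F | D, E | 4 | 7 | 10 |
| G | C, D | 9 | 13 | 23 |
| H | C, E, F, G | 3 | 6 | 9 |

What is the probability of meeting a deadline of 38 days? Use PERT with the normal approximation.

te_A = (5 + 4·11 + 17)/6 = 66/6 = 11; σ²_A = ((17−5)/6)² = 4.000
te_B = (4 + 4·8 + 12)/6 = 48/6 = 8; σ²_B = ((12−4)/6)² = 1.778
te_C = (2 + 4·5 + 8)/6 = 30/6 = 5; σ²_C = ((8−2)/6)² = 1.000
te_D = (5 + 4·11 + 17)/6 = 66/6 = 11; σ²_D = ((17−5)/6)² = 4.000
te_E = (3 + 4·6 + 9)/6 = 36/6 = 6; σ²_E = ((9−3)/6)² = 1.000
te_F = (4 + 4·7 + 10)/6 = 42/6 = 7; σ²_F = ((10−4)/6)² = 1.000
te_G = (9 + 4·13 + 23)/6 = 84/6 = 14; σ²_G = ((23−9)/6)² = 5.444
te_H = (3 + 4·6 + 9)/6 = 36/6 = 6; σ²_H = ((9−3)/6)² = 1.000

Forward pass:
ES_A = 0; EF_A = 11
ES_B = 0; EF_B = 8
ES_C = max(EF_A=11, EF_B=8) = 11; EF_C = 11+5 = 16
ES_D = max(EF_A=11, EF_B=8) = 11; EF_D = 11+11 = 22
ES_E = max(EF_A=11, EF_C=16) = 16; EF_E = 16+6 = 22
ES_F = max(EF_D=22, EF_E=22) = 22; EF_F = 22+7 = 29
ES_G = max(EF_C=16, EF_D=22) = 22; EF_G = 22+14 = 36
ES_H = max(EF_C=16, EF_E=22, EF_F=29, EF_G=36) = 36; EF_H = 36+6 = 42
Expected project duration μ = 42 days. Critical path: A → D → G → H.

Variance along critical path = 4.000 + 4.000 + 5.444 + 1.000 = 14.444; σ = √14.444 = 3.801 days.
Z = (38 − 42) / 3.801 = -1.052
P(T ≤ 38) = Φ(-1.052) ≈ 0.146

0.146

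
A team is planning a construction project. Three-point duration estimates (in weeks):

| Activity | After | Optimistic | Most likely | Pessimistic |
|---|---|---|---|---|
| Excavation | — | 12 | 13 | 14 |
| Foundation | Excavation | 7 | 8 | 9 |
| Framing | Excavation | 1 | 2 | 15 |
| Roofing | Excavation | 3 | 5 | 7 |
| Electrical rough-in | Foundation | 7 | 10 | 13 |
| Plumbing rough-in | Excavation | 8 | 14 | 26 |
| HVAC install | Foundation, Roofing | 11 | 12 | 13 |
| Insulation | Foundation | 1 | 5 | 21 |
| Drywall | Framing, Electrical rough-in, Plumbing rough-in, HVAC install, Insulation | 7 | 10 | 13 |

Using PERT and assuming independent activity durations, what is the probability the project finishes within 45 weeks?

te_Excavation = (12 + 4·13 + 14)/6 = 78/6 = 13; σ²_Excavation = ((14−12)/6)² = 0.111
te_Foundation = (7 + 4·8 + 9)/6 = 48/6 = 8; σ²_Foundation = ((9−7)/6)² = 0.111
te_Framing = (1 + 4·2 + 15)/6 = 24/6 = 4; σ²_Framing = ((15−1)/6)² = 5.444
te_Roofing = (3 + 4·5 + 7)/6 = 30/6 = 5; σ²_Roofing = ((7−3)/6)² = 0.444
te_Electrical rough-in = (7 + 4·10 + 13)/6 = 60/6 = 10; σ²_Electrical rough-in = ((13−7)/6)² = 1.000
te_Plumbing rough-in = (8 + 4·14 + 26)/6 = 90/6 = 15; σ²_Plumbing rough-in = ((26−8)/6)² = 9.000
te_HVAC install = (11 + 4·12 + 13)/6 = 72/6 = 12; σ²_HVAC install = ((13−11)/6)² = 0.111
te_Insulation = (1 + 4·5 + 21)/6 = 42/6 = 7; σ²_Insulation = ((21−1)/6)² = 11.111
te_Drywall = (7 + 4·10 + 13)/6 = 60/6 = 10; σ²_Drywall = ((13−7)/6)² = 1.000

Forward pass:
ES_Excavation = 0; EF_Excavation = 13
ES_Foundation = 13; EF_Foundation = 13+8 = 21
ES_Framing = 13; EF_Framing = 13+4 = 17
ES_Roofing = 13; EF_Roofing = 13+5 = 18
ES_Electrical rough-in = 21; EF_Electrical rough-in = 21+10 = 31
ES_Plumbing rough-in = 13; EF_Plumbing rough-in = 13+15 = 28
ES_HVAC install = max(EF_Foundation=21, EF_Roofing=18) = 21; EF_HVAC install = 21+12 = 33
ES_Insulation = 21; EF_Insulation = 21+7 = 28
ES_Drywall = max(EF_Framing=17, EF_Electrical rough-in=31, EF_Plumbing rough-in=28, EF_HVAC install=33, EF_Insulation=28) = 33; EF_Drywall = 33+10 = 43
Expected project duration μ = 43 weeks. Critical path: Excavation → Foundation → HVAC install → Drywall.

Variance along critical path = 0.111 + 0.111 + 0.111 + 1.000 = 1.333; σ = √1.333 = 1.155 weeks.
Z = (45 − 43) / 1.155 = 1.732
P(T ≤ 45) = Φ(1.732) ≈ 0.958

0.958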